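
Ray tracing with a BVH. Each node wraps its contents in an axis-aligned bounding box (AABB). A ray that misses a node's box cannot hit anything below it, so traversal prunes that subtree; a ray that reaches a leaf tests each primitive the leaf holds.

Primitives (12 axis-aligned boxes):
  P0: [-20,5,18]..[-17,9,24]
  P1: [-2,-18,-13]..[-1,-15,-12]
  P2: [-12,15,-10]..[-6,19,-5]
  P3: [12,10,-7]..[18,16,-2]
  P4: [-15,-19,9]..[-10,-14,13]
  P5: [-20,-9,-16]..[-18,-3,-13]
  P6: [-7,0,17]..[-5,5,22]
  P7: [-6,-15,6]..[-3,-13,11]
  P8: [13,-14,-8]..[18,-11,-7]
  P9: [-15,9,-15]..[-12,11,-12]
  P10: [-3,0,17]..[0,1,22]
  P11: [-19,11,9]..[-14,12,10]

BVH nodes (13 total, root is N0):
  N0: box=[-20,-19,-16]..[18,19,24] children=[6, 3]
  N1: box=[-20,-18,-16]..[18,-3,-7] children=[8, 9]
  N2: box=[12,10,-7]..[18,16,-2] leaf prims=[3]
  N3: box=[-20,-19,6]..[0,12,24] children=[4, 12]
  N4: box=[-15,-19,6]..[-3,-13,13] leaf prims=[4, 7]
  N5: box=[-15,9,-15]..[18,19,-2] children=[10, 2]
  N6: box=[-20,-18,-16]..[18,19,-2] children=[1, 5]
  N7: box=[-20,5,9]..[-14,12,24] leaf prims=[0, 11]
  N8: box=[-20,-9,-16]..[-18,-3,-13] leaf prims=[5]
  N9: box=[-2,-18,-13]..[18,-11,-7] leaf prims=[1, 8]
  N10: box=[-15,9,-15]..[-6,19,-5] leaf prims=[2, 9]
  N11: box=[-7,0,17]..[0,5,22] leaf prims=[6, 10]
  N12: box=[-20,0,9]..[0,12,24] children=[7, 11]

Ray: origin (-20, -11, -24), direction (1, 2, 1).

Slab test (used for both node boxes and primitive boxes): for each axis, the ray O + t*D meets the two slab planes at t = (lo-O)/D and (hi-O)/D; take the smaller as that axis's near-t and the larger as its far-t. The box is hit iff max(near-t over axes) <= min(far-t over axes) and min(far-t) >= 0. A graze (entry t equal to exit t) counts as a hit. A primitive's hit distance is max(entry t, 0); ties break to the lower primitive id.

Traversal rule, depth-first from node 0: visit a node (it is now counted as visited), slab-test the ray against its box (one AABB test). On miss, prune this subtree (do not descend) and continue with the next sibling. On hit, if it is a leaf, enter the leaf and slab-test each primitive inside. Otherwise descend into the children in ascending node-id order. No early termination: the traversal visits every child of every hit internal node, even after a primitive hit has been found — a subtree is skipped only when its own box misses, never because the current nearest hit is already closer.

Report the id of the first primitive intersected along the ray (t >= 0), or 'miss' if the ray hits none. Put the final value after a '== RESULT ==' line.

Trace the traversal:
N0 x:[0,38] y:[-4,15] z:[8,48] -> hit [8,15], descend [3, 6]
  N3 x:[0,20] y:[-4,23/2] z:[30,48] -> miss, prune
  N6 x:[0,38] y:[-7/2,15] z:[8,22] -> hit [8,15], descend [1, 5]
    N1 x:[0,38] y:[-7/2,4] z:[8,17] -> miss, prune
    N5 x:[5,38] y:[10,15] z:[9,22] -> hit [10,15], descend [2, 10]
      N2 x:[32,38] y:[21/2,27/2] z:[17,22] -> miss, prune
      N10 x:[5,14] y:[10,15] z:[9,19] -> hit [10,14] leaf, test {P2@t=14, P9(miss)}

Visited [0, 3, 6, 1, 5, 2, 10]. Tests: 7 box, 1 leaf. Nearest: P2.

== RESULT ==
2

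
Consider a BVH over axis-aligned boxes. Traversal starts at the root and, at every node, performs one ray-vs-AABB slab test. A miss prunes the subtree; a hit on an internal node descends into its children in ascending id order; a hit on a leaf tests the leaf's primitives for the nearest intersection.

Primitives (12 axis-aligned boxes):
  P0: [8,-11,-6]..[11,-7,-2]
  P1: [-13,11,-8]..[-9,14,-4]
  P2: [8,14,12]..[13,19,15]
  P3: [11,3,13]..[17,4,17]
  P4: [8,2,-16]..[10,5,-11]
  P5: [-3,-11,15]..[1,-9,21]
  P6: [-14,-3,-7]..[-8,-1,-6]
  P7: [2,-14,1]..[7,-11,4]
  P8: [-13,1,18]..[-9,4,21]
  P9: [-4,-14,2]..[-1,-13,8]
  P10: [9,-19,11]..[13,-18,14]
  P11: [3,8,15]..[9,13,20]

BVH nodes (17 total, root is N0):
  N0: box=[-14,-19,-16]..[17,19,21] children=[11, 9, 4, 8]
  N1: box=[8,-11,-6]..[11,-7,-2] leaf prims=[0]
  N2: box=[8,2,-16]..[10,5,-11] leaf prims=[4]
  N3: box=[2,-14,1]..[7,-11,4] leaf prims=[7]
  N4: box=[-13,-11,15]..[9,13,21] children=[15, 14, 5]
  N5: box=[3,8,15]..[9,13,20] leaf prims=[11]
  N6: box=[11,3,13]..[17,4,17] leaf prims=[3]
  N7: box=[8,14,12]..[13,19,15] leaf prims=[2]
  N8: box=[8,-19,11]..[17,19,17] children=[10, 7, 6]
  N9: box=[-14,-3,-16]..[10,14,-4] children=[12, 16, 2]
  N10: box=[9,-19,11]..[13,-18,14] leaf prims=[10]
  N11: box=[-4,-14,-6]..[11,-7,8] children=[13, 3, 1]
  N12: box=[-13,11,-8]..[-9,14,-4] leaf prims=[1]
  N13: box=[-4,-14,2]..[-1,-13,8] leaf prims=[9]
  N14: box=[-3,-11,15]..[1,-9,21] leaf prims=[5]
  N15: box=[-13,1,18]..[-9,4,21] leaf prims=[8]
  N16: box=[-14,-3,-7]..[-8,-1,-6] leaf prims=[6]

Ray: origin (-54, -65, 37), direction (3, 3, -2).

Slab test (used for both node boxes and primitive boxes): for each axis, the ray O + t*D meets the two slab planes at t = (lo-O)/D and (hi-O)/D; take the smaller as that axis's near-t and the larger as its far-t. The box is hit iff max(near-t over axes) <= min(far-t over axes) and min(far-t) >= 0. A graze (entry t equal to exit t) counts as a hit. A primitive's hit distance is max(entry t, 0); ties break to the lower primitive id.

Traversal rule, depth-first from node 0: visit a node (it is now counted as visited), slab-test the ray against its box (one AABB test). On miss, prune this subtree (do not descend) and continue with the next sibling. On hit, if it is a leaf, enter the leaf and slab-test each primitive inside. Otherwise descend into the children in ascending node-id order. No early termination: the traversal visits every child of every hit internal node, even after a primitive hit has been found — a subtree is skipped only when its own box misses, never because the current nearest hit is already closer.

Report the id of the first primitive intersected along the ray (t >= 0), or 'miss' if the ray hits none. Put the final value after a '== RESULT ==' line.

Traverse from the root:
N0 x:[40/3,71/3] y:[46/3,28] z:[8,53/2] -> hit [46/3,71/3], descend [4, 8, 9, 11]
  N4 x:[41/3,21] y:[18,26] z:[8,11] -> miss, prune
  N8 x:[62/3,71/3] y:[46/3,28] z:[10,13] -> miss, prune
  N9 x:[40/3,64/3] y:[62/3,79/3] z:[41/2,53/2] -> hit [62/3,64/3], descend [2, 12, 16]
    N2 x:[62/3,64/3] y:[67/3,70/3] z:[24,53/2] -> miss, prune
    N12 x:[41/3,15] y:[76/3,79/3] z:[41/2,45/2] -> miss, prune
    N16 x:[40/3,46/3] y:[62/3,64/3] z:[43/2,22] -> miss, prune
  N11 x:[50/3,65/3] y:[17,58/3] z:[29/2,43/2] -> hit [17,58/3], descend [1, 3, 13]
    N1 x:[62/3,65/3] y:[18,58/3] z:[39/2,43/2] -> miss, prune
    N3 x:[56/3,61/3] y:[17,18] z:[33/2,18] -> miss, prune
    N13 x:[50/3,53/3] y:[17,52/3] z:[29/2,35/2] -> hit [17,52/3] leaf, test {P9@t=17}

11 AABB tests over nodes [0, 4, 8, 9, 2, 12, 16, 11, 1, 3, 13]; 1 leaf entered; closest P9.

== RESULT ==
9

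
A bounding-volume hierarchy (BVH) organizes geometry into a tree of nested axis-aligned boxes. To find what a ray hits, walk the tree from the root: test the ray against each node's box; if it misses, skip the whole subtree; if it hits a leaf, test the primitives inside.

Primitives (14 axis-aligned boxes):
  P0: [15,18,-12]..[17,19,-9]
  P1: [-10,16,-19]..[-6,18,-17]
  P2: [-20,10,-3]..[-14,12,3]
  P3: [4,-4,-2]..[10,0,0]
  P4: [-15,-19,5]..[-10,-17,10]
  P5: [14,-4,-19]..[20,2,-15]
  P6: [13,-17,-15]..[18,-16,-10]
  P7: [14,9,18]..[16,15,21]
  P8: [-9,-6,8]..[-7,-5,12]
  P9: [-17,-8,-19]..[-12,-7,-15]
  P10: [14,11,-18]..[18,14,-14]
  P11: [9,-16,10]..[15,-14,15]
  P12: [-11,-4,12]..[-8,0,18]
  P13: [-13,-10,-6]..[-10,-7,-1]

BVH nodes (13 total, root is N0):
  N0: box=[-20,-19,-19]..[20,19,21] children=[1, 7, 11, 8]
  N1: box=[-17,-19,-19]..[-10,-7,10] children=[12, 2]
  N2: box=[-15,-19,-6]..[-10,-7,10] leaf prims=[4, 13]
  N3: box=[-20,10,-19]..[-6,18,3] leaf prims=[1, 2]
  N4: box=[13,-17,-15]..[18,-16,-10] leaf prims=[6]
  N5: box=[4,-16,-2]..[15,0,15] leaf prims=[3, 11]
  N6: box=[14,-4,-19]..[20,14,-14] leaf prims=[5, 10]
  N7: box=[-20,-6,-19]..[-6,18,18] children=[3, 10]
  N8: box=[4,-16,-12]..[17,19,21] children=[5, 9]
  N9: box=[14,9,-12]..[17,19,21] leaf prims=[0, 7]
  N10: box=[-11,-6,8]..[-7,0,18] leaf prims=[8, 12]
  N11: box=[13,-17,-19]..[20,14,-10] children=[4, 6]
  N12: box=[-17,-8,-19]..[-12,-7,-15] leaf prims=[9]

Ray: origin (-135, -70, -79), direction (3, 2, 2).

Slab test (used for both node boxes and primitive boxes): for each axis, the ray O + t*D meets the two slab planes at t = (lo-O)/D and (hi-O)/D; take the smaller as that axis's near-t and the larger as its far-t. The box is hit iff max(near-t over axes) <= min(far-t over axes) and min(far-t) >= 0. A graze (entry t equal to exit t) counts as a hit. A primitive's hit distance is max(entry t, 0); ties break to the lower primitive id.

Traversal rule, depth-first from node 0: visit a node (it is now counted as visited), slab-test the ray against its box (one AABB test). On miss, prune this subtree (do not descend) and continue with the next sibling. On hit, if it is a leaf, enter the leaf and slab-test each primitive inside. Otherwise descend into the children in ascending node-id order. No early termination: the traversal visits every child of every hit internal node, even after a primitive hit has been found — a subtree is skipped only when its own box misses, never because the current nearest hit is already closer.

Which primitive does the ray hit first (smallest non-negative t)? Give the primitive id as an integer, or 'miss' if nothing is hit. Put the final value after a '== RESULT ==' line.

Trace the traversal:
N0 x:[115/3,155/3] y:[51/2,89/2] z:[30,50] -> hit [115/3,89/2], descend [1, 7, 8, 11]
  N1 x:[118/3,125/3] y:[51/2,63/2] z:[30,89/2] -> miss, prune
  N7 x:[115/3,43] y:[32,44] z:[30,97/2] -> hit [115/3,43], descend [3, 10]
    N3 x:[115/3,43] y:[40,44] z:[30,41] -> hit [40,41] leaf, test {P1(miss), P2@t=40}
    N10 x:[124/3,128/3] y:[32,35] z:[87/2,97/2] -> miss, prune
  N8 x:[139/3,152/3] y:[27,89/2] z:[67/2,50] -> miss, prune
  N11 x:[148/3,155/3] y:[53/2,42] z:[30,69/2] -> miss, prune

order=[0, 1, 7, 3, 10, 8, 11]  |boxes|=7  |leaves|=1  hit=P2

== RESULT ==
2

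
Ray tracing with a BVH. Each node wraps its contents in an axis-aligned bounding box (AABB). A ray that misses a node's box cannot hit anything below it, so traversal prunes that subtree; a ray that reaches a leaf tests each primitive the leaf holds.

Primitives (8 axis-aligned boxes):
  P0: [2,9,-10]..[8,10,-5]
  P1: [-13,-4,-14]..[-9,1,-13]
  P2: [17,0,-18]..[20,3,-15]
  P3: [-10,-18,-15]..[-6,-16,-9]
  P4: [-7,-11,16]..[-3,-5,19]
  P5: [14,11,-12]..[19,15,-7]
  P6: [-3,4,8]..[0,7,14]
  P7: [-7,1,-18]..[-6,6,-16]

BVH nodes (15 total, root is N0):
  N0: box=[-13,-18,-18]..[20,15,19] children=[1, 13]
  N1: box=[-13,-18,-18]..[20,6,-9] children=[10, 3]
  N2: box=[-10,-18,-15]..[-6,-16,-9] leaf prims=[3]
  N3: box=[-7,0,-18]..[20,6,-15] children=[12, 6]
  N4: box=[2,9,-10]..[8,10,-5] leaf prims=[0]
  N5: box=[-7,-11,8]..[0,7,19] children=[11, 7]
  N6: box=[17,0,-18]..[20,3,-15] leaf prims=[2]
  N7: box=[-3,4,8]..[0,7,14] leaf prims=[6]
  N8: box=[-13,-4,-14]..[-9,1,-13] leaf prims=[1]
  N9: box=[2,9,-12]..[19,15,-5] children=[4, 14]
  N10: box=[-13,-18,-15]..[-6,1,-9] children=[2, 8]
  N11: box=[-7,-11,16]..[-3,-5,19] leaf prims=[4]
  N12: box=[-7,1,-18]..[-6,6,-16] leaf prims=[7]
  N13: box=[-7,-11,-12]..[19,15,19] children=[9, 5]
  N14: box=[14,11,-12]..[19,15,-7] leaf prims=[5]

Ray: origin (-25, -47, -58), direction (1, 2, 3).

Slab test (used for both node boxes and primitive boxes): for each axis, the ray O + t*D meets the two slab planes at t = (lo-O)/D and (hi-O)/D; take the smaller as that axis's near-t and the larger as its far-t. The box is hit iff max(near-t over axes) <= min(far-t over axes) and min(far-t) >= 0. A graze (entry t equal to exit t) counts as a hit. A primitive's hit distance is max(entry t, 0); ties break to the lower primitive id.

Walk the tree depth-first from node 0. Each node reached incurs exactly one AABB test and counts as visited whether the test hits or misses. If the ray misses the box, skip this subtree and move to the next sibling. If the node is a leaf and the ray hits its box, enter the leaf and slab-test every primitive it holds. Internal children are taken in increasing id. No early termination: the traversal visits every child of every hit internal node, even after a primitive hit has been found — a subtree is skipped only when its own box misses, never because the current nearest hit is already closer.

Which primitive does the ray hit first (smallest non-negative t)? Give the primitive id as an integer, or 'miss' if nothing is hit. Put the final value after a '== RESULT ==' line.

Traverse from the root:
N0 x:[12,45] y:[29/2,31] z:[40/3,77/3] -> hit [29/2,77/3], descend [1, 13]
  N1 x:[12,45] y:[29/2,53/2] z:[40/3,49/3] -> hit [29/2,49/3], descend [3, 10]
    N3 x:[18,45] y:[47/2,53/2] z:[40/3,43/3] -> miss, prune
    N10 x:[12,19] y:[29/2,24] z:[43/3,49/3] -> hit [29/2,49/3], descend [2, 8]
      N2 x:[15,19] y:[29/2,31/2] z:[43/3,49/3] -> hit [15,31/2] leaf, test {P3@t=15}
      N8 x:[12,16] y:[43/2,24] z:[44/3,15] -> miss, prune
  N13 x:[18,44] y:[18,31] z:[46/3,77/3] -> hit [18,77/3], descend [5, 9]
    N5 x:[18,25] y:[18,27] z:[22,77/3] -> hit [22,25], descend [7, 11]
      N7 x:[22,25] y:[51/2,27] z:[22,24] -> miss, prune
      N11 x:[18,22] y:[18,21] z:[74/3,77/3] -> miss, prune
    N9 x:[27,44] y:[28,31] z:[46/3,53/3] -> miss, prune

order=[0, 1, 3, 10, 2, 8, 13, 5, 7, 11, 9]  |boxes|=11  |leaves|=1  hit=P3

== RESULT ==
3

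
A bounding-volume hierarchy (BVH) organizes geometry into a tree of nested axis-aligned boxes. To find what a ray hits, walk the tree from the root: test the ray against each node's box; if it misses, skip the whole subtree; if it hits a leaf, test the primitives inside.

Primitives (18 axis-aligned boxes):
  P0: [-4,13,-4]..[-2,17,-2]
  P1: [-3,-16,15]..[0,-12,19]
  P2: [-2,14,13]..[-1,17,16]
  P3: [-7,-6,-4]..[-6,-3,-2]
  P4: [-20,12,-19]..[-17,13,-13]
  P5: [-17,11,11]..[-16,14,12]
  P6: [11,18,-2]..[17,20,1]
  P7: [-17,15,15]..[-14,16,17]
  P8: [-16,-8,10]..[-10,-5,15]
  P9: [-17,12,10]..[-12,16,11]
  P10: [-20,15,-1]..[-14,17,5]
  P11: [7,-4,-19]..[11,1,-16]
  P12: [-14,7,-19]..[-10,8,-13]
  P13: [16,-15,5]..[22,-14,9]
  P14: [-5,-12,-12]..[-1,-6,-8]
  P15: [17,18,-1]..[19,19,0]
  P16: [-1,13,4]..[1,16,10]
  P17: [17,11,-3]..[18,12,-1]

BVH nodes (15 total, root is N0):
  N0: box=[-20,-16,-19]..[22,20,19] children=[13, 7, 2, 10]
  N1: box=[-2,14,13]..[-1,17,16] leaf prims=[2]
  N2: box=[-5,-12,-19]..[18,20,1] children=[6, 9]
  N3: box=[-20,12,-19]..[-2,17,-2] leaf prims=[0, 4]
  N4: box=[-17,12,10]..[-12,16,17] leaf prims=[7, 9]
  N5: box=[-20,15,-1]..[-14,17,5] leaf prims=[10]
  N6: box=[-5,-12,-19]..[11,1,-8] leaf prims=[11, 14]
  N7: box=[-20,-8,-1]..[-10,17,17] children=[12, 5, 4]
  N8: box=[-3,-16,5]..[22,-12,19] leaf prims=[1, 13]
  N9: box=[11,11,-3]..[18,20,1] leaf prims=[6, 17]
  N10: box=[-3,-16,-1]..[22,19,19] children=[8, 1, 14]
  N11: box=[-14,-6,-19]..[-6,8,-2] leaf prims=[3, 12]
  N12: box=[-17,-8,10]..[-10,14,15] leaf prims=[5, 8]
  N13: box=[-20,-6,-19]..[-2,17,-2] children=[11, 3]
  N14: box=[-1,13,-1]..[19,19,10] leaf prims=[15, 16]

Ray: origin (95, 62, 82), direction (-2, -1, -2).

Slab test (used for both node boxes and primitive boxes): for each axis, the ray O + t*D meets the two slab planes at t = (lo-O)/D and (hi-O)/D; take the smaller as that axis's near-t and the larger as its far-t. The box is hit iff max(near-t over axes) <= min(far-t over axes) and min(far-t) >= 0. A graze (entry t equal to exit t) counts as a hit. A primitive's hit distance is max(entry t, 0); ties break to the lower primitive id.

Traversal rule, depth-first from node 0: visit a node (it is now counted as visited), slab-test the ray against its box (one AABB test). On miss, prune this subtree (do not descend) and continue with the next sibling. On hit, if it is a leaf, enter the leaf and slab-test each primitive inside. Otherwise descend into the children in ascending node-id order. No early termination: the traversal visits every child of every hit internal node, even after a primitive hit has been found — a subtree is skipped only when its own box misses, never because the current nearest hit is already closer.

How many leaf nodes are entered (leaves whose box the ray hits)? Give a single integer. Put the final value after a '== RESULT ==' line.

Walk:
N0 x:[73/2,115/2] y:[42,78] z:[63/2,101/2] -> hit [42,101/2], descend [2, 7, 10, 13]
  N2 x:[77/2,50] y:[42,74] z:[81/2,101/2] -> hit [42,50], descend [6, 9]
    N6 x:[42,50] y:[61,74] z:[45,101/2] -> miss, prune
    N9 x:[77/2,42] y:[42,51] z:[81/2,85/2] -> hit [42,42] leaf, test {P6@t=42, P17(miss)}
  N7 x:[105/2,115/2] y:[45,70] z:[65/2,83/2] -> miss, prune
  N10 x:[73/2,49] y:[43,78] z:[63/2,83/2] -> miss, prune
  N13 x:[97/2,115/2] y:[45,68] z:[42,101/2] -> hit [97/2,101/2], descend [3, 11]
    N3 x:[97/2,115/2] y:[45,50] z:[42,101/2] -> hit [97/2,50] leaf, test {P0(miss), P4(miss)}
    N11 x:[101/2,109/2] y:[54,68] z:[42,101/2] -> miss, prune

order=[0, 2, 6, 9, 7, 10, 13, 3, 11]  |boxes|=9  |leaves|=2  hit=P6

== RESULT ==
2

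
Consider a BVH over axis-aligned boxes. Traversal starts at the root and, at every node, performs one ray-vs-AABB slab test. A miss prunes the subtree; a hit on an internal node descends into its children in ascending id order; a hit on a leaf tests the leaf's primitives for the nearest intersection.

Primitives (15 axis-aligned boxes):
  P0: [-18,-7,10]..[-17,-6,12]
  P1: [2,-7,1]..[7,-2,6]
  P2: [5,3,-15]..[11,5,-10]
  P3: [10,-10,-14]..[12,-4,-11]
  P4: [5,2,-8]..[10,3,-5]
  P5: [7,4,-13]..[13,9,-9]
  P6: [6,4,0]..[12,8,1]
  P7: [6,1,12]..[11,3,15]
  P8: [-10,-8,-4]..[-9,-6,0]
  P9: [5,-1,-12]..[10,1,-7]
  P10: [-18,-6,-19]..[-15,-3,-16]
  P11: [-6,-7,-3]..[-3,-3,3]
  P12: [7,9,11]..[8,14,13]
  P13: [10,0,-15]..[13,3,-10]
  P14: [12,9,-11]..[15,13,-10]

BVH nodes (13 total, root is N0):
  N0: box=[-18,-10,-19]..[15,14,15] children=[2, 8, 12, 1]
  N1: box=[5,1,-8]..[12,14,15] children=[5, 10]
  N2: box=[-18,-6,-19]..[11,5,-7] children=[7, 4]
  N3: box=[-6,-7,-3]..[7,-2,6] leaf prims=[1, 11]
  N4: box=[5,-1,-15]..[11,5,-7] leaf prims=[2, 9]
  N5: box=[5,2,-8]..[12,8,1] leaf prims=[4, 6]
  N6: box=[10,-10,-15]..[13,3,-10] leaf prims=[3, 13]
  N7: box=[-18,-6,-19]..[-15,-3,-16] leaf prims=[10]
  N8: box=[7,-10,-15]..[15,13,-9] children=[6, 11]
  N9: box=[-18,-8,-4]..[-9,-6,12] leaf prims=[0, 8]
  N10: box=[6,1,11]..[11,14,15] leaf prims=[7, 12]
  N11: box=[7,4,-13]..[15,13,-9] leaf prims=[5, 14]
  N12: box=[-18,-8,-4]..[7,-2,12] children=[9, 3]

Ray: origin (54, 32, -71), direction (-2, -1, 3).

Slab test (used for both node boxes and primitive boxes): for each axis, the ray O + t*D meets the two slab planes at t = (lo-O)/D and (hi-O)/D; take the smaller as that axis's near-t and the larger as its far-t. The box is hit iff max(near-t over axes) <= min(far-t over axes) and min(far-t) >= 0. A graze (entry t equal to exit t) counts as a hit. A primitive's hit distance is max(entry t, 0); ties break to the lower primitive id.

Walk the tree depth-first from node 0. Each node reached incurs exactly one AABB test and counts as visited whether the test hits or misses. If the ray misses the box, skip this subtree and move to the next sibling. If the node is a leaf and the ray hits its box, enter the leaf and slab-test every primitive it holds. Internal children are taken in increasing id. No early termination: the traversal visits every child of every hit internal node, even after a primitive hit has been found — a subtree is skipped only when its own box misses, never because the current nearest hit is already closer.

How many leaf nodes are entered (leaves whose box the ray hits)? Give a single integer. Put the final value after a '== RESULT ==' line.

Walk:
N0 x:[39/2,36] y:[18,42] z:[52/3,86/3] -> hit [39/2,86/3], descend [1, 2, 8, 12]
  N1 x:[21,49/2] y:[18,31] z:[21,86/3] -> hit [21,49/2], descend [5, 10]
    N5 x:[21,49/2] y:[24,30] z:[21,24] -> hit [24,24] leaf, test {P4(miss), P6@t=24}
    N10 x:[43/2,24] y:[18,31] z:[82/3,86/3] -> miss, prune
  N2 x:[43/2,36] y:[27,38] z:[52/3,64/3] -> miss, prune
  N8 x:[39/2,47/2] y:[19,42] z:[56/3,62/3] -> hit [39/2,62/3], descend [6, 11]
    N6 x:[41/2,22] y:[29,42] z:[56/3,61/3] -> miss, prune
    N11 x:[39/2,47/2] y:[19,28] z:[58/3,62/3] -> hit [39/2,62/3] leaf, test {P5(miss), P14@t=20}
  N12 x:[47/2,36] y:[34,40] z:[67/3,83/3] -> miss, prune

Visited [0, 1, 5, 10, 2, 8, 6, 11, 12]. Tests: 9 box, 2 leaf. Nearest: P14.

== RESULT ==
2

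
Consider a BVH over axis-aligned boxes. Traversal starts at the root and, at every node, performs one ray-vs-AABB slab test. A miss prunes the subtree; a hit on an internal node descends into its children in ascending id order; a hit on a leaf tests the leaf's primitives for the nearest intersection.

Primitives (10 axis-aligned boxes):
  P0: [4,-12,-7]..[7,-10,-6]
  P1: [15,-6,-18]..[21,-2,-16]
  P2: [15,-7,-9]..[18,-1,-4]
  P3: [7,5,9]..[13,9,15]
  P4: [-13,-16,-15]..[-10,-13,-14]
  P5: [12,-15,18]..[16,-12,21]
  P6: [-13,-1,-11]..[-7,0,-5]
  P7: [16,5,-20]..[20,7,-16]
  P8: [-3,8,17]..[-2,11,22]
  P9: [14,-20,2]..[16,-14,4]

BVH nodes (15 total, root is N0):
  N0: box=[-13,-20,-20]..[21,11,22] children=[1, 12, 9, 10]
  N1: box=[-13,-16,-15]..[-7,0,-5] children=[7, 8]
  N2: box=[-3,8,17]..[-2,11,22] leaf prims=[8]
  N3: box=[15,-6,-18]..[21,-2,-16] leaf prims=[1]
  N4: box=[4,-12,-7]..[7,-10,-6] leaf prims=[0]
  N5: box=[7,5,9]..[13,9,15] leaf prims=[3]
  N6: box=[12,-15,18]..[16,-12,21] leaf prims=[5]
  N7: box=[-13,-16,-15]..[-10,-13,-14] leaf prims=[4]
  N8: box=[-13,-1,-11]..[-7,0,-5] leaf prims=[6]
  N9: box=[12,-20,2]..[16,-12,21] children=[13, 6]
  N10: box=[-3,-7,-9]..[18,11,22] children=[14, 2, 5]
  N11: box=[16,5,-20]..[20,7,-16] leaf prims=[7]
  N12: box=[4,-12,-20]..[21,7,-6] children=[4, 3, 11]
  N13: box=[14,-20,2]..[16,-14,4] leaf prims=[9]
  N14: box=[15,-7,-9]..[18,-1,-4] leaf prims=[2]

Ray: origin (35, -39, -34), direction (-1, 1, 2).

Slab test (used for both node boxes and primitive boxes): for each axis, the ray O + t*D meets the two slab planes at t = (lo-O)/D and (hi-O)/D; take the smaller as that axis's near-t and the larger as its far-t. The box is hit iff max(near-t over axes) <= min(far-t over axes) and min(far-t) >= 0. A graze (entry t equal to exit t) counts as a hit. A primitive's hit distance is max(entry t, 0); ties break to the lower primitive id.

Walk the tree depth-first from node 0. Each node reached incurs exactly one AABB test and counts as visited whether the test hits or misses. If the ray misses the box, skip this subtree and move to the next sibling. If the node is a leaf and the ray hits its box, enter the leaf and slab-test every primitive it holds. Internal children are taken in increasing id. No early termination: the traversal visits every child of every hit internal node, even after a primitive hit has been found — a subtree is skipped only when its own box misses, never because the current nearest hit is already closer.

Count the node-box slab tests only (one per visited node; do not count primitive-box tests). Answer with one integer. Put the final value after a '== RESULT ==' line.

Traverse from the root:
N0 x:[14,48] y:[19,50] z:[7,28] -> hit [19,28], descend [1, 9, 10, 12]
  N1 x:[42,48] y:[23,39] z:[19/2,29/2] -> miss, prune
  N9 x:[19,23] y:[19,27] z:[18,55/2] -> hit [19,23], descend [6, 13]
    N6 x:[19,23] y:[24,27] z:[26,55/2] -> miss, prune
    N13 x:[19,21] y:[19,25] z:[18,19] -> hit [19,19] leaf, test {P9@t=19}
  N10 x:[17,38] y:[32,50] z:[25/2,28] -> miss, prune
  N12 x:[14,31] y:[27,46] z:[7,14] -> miss, prune

order=[0, 1, 9, 6, 13, 10, 12]  |boxes|=7  |leaves|=1  hit=P9

== RESULT ==
7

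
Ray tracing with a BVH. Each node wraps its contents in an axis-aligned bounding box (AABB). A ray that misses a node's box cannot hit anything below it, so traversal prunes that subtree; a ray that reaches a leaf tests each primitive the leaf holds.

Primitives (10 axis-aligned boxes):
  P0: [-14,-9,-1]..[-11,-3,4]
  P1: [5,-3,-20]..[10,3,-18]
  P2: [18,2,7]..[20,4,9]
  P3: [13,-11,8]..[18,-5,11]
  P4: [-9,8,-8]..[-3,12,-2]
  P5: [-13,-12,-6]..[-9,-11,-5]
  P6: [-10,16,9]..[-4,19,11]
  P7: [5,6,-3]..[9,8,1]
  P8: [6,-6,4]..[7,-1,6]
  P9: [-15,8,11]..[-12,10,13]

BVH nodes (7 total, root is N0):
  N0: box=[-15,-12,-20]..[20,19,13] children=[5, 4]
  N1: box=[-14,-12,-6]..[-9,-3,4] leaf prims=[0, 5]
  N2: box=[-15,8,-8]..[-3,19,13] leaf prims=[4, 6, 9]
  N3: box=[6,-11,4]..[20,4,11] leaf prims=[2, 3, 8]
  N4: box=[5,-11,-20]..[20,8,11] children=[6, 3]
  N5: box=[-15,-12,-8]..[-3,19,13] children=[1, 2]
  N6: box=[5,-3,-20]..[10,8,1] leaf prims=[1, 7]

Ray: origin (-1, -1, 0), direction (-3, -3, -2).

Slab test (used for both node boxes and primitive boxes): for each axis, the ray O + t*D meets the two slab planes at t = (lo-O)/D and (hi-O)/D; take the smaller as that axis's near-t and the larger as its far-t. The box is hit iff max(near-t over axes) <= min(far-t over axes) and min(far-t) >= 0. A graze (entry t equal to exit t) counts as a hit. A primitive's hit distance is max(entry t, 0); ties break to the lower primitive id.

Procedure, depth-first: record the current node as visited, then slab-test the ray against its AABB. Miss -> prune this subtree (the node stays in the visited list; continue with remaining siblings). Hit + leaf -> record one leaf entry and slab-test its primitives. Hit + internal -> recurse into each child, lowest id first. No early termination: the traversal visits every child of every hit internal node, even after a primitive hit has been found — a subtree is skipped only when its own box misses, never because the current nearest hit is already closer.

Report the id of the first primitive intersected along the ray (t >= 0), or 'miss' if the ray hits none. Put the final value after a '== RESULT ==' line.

Trace the traversal:
N0 x:[-7,14/3] y:[-20/3,11/3] z:[-13/2,10] -> hit [-13/2,11/3], descend [4, 5]
  N4 x:[-7,-2] y:[-3,10/3] z:[-11/2,10] -> miss, prune
  N5 x:[2/3,14/3] y:[-20/3,11/3] z:[-13/2,4] -> hit [2/3,11/3], descend [1, 2]
    N1 x:[8/3,13/3] y:[2/3,11/3] z:[-2,3] -> hit [8/3,3] leaf, test {P0(miss), P5(miss)}
    N2 x:[2/3,14/3] y:[-20/3,-3] z:[-13/2,4] -> miss, prune

5 AABB tests over nodes [0, 4, 5, 1, 2]; 1 leaf entered; closest miss.

== RESULT ==
miss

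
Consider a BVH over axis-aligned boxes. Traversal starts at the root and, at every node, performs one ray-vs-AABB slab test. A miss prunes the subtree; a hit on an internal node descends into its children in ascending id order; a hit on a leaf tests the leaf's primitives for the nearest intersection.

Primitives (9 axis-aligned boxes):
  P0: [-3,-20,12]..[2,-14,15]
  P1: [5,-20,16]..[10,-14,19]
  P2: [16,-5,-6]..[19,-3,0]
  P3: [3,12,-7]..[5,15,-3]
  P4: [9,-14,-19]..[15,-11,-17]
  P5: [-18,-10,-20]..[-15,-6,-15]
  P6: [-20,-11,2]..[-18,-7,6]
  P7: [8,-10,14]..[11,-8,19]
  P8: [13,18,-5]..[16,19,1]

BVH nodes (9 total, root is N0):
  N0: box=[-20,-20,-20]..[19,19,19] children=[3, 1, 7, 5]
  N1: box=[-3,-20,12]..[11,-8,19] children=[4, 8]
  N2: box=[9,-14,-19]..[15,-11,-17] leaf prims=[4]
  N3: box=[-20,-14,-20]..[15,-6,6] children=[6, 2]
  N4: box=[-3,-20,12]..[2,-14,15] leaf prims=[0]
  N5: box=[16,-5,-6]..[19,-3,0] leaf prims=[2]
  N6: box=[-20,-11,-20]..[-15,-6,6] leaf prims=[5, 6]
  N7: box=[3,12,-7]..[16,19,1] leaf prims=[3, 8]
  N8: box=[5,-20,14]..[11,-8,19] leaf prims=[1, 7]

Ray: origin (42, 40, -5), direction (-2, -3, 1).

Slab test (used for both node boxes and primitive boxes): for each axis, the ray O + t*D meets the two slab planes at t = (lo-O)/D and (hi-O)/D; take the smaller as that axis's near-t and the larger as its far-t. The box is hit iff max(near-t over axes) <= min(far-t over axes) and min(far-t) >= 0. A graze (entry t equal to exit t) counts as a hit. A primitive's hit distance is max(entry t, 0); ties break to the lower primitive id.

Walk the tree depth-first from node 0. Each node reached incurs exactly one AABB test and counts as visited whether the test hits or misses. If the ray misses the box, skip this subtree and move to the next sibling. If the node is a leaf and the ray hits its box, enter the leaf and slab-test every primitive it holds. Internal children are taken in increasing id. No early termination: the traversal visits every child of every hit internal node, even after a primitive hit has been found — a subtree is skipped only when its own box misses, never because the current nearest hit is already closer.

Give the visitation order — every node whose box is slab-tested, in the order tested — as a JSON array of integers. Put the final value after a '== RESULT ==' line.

Walk:
N0 x:[23/2,31] y:[7,20] z:[-15,24] -> hit [23/2,20], descend [1, 3, 5, 7]
  N1 x:[31/2,45/2] y:[16,20] z:[17,24] -> hit [17,20], descend [4, 8]
    N4 x:[20,45/2] y:[18,20] z:[17,20] -> hit [20,20] leaf, test {P0@t=20}
    N8 x:[31/2,37/2] y:[16,20] z:[19,24] -> miss, prune
  N3 x:[27/2,31] y:[46/3,18] z:[-15,11] -> miss, prune
  N5 x:[23/2,13] y:[43/3,15] z:[-1,5] -> miss, prune
  N7 x:[13,39/2] y:[7,28/3] z:[-2,6] -> miss, prune

7 AABB tests over nodes [0, 1, 4, 8, 3, 5, 7]; 1 leaf entered; closest P0.

== RESULT ==
[0, 1, 4, 8, 3, 5, 7]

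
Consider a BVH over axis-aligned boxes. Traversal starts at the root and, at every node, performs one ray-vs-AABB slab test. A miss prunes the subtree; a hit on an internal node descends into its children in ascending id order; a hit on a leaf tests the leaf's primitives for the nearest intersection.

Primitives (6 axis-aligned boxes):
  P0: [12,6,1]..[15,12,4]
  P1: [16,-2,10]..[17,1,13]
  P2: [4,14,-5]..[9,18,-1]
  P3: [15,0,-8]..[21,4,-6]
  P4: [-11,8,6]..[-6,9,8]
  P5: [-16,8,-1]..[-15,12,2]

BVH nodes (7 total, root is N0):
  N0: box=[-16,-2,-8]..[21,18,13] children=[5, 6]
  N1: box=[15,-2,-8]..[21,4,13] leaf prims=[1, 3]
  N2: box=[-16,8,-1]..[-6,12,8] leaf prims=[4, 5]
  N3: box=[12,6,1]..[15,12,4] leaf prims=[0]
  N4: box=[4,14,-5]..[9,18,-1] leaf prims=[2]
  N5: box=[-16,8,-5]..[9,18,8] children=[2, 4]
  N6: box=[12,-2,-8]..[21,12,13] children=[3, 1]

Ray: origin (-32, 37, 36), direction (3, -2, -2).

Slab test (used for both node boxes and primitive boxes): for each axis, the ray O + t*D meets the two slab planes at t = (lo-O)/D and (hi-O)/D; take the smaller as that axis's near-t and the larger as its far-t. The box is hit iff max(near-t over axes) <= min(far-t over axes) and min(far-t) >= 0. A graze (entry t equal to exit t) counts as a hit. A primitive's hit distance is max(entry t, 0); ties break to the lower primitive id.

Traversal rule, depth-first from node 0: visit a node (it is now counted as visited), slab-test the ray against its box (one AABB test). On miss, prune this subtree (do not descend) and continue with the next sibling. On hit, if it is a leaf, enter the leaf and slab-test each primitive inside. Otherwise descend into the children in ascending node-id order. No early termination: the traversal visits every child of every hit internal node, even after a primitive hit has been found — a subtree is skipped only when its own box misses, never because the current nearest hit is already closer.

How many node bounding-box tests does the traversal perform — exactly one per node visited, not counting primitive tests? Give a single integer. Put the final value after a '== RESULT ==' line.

Walk:
N0 x:[16/3,53/3] y:[19/2,39/2] z:[23/2,22] -> hit [23/2,53/3], descend [5, 6]
  N5 x:[16/3,41/3] y:[19/2,29/2] z:[14,41/2] -> miss, prune
  N6 x:[44/3,53/3] y:[25/2,39/2] z:[23/2,22] -> hit [44/3,53/3], descend [1, 3]
    N1 x:[47/3,53/3] y:[33/2,39/2] z:[23/2,22] -> hit [33/2,53/3] leaf, test {P1(miss), P3(miss)}
    N3 x:[44/3,47/3] y:[25/2,31/2] z:[16,35/2] -> miss, prune

Summary -> nodes [0, 5, 6, 1, 3]; box-tests=5; leaf-entries=1; first=miss

== RESULT ==
5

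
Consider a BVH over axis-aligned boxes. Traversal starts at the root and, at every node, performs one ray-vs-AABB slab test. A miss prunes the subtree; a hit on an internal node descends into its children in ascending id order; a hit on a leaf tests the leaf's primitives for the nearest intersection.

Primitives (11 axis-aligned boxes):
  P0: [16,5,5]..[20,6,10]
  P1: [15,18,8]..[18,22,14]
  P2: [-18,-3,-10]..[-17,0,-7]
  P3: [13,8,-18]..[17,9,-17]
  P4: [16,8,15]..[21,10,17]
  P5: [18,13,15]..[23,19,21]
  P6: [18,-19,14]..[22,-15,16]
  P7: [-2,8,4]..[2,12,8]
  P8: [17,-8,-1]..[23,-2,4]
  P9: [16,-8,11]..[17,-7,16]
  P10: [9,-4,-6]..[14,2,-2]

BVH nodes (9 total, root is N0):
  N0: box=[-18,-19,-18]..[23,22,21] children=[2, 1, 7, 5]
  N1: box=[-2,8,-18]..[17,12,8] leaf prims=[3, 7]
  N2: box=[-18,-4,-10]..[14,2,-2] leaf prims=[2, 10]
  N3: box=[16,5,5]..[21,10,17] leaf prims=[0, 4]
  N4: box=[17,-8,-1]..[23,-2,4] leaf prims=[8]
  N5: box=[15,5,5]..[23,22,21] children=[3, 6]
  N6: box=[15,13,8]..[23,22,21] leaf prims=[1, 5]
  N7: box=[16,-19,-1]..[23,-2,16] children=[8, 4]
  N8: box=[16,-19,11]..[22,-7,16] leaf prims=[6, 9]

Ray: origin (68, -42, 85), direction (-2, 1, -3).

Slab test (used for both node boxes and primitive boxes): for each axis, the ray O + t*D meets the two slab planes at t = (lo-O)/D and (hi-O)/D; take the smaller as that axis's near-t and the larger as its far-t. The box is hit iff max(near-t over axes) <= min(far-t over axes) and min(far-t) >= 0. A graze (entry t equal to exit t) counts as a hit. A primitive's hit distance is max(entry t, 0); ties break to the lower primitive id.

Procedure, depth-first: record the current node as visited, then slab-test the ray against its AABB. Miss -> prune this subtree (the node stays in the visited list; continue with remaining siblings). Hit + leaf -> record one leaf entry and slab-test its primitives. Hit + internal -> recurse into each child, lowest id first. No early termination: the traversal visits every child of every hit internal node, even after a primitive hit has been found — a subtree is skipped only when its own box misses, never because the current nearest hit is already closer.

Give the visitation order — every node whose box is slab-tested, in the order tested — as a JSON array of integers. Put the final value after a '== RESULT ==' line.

Trace the traversal:
N0 x:[45/2,43] y:[23,64] z:[64/3,103/3] -> hit [23,103/3], descend [1, 2, 5, 7]
  N1 x:[51/2,35] y:[50,54] z:[77/3,103/3] -> miss, prune
  N2 x:[27,43] y:[38,44] z:[29,95/3] -> miss, prune
  N5 x:[45/2,53/2] y:[47,64] z:[64/3,80/3] -> miss, prune
  N7 x:[45/2,26] y:[23,40] z:[23,86/3] -> hit [23,26], descend [4, 8]
    N4 x:[45/2,51/2] y:[34,40] z:[27,86/3] -> miss, prune
    N8 x:[23,26] y:[23,35] z:[23,74/3] -> hit [23,74/3] leaf, test {P6@t=23, P9(miss)}

Summary -> nodes [0, 1, 2, 5, 7, 4, 8]; box-tests=7; leaf-entries=1; first=P6

== RESULT ==
[0, 1, 2, 5, 7, 4, 8]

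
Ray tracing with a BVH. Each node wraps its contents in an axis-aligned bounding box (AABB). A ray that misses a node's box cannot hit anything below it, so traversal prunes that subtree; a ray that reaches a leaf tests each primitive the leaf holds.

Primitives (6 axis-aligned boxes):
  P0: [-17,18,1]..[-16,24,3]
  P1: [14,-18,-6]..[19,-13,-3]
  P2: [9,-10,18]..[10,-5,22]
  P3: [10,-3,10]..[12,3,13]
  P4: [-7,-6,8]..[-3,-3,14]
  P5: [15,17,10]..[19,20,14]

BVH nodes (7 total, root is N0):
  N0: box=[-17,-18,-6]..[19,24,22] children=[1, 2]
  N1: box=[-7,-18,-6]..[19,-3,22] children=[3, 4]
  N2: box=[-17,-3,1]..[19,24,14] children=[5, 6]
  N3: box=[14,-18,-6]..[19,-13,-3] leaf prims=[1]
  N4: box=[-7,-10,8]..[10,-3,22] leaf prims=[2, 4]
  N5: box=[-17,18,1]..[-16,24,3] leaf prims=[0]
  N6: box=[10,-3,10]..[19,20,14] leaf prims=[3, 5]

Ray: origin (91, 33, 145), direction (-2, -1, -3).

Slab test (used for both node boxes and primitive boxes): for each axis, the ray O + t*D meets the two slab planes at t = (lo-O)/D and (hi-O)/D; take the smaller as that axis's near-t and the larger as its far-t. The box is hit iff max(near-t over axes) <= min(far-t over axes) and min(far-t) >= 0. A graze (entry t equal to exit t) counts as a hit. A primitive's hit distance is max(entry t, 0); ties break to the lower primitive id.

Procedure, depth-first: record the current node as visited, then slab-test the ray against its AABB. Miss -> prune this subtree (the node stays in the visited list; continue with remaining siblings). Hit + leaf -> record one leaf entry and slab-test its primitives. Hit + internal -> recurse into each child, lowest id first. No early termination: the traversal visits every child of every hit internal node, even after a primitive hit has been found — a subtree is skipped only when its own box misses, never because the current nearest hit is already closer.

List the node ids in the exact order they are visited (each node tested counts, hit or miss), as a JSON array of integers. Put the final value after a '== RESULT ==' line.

Traverse from the root:
N0 x:[36,54] y:[9,51] z:[41,151/3] -> hit [41,151/3], descend [1, 2]
  N1 x:[36,49] y:[36,51] z:[41,151/3] -> hit [41,49], descend [3, 4]
    N3 x:[36,77/2] y:[46,51] z:[148/3,151/3] -> miss, prune
    N4 x:[81/2,49] y:[36,43] z:[41,137/3] -> hit [41,43] leaf, test {P2@t=41, P4(miss)}
  N2 x:[36,54] y:[9,36] z:[131/3,48] -> miss, prune

Visited [0, 1, 3, 4, 2]. Tests: 5 box, 1 leaf. Nearest: P2.

== RESULT ==
[0, 1, 3, 4, 2]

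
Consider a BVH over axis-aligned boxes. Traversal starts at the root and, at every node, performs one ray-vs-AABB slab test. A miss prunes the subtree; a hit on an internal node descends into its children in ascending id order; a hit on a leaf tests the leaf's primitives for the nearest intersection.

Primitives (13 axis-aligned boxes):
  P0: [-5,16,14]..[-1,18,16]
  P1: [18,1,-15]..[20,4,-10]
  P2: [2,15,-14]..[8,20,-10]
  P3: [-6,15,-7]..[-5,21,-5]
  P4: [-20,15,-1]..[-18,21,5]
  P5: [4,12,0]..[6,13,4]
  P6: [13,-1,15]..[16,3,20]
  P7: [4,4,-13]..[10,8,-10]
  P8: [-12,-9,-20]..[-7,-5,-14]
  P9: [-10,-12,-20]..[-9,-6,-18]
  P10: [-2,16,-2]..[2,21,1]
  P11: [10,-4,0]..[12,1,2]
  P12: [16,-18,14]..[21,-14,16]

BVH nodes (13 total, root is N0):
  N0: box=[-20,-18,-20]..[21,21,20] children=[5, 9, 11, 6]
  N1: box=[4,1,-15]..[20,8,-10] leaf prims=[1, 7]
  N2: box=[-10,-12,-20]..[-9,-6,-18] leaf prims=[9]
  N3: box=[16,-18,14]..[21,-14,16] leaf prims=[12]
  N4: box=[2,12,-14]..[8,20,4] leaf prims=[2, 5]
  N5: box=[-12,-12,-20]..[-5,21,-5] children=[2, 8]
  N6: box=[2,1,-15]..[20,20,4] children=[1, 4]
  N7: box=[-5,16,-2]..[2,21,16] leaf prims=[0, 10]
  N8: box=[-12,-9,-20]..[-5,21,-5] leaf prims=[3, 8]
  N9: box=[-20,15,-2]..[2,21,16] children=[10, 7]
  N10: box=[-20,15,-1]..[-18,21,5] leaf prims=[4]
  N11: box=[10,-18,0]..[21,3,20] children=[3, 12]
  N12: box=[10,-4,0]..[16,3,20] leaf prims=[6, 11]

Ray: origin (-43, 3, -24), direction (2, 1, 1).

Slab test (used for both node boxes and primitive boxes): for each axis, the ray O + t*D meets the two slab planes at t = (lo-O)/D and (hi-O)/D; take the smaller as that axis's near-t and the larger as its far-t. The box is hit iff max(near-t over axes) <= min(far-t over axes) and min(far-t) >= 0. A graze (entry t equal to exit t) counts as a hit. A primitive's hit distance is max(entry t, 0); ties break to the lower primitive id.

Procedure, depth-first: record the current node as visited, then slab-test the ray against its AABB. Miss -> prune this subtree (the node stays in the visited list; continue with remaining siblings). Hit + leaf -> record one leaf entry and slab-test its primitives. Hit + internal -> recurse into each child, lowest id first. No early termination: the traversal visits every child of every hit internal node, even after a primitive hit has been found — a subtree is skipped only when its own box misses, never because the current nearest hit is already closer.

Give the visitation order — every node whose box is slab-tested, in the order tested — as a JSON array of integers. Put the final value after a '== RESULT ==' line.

Trace the traversal:
N0 x:[23/2,32] y:[-21,18] z:[4,44] -> hit [23/2,18], descend [5, 6, 9, 11]
  N5 x:[31/2,19] y:[-15,18] z:[4,19] -> hit [31/2,18], descend [2, 8]
    N2 x:[33/2,17] y:[-15,-9] z:[4,6] -> miss, prune
    N8 x:[31/2,19] y:[-12,18] z:[4,19] -> hit [31/2,18] leaf, test {P3(miss), P8(miss)}
  N6 x:[45/2,63/2] y:[-2,17] z:[9,28] -> miss, prune
  N9 x:[23/2,45/2] y:[12,18] z:[22,40] -> miss, prune
  N11 x:[53/2,32] y:[-21,0] z:[24,44] -> miss, prune

Visited [0, 5, 2, 8, 6, 9, 11]. Tests: 7 box, 1 leaf. Nearest: miss.

== RESULT ==
[0, 5, 2, 8, 6, 9, 11]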